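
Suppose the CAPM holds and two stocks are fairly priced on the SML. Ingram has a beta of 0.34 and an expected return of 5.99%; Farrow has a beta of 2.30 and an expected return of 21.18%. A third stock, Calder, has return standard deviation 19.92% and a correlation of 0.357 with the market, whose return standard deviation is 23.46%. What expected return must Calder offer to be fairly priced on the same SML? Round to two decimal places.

5.70%

MRP = (21.18% − 5.99%) / (2.30 − 0.34) = 7.7500%
R_f = 5.99% − 0.34 × 7.7500% = 3.3550%
β_Calder = ρ·σ_i/σ_m = 0.357 × 19.92 / 23.46 = 0.3031
E(R_Calder) = R_f + β × MRP = 3.3550% + 0.3031 × 7.7500% = 5.70%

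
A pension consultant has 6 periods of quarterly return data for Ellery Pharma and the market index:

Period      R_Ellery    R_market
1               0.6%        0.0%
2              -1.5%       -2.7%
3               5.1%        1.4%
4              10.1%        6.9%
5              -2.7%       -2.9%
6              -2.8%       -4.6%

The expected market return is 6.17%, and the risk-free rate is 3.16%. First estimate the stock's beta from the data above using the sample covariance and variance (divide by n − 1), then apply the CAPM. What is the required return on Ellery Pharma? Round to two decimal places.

6.82%

Mean R_i = (0.6 − 1.5 + 5.1 + 10.1 − 2.7 − 2.8) / 6 = 1.4667%
Mean R_m = (0.0 − 2.7 + 1.4 + 6.9 − 2.9 − 4.6) / 6 = -0.3167%
Σ(R_i − R̄_i)(R_m − R̄_m) = 104.3767  ⇒  Cov = 104.3767 / 5 = 20.8753
Σ(R_m − R̄_m)² = 85.8283  ⇒  Var(R_m) = 85.8283 / 5 = 17.1657
β = Cov / Var(R_m) = 20.8753 / 17.1657 = 1.2161
MRP = 6.17% − 3.16% = 3.01%
E(R) = R_f + β × MRP = 3.16% + 1.2161 × 3.01% = 6.82%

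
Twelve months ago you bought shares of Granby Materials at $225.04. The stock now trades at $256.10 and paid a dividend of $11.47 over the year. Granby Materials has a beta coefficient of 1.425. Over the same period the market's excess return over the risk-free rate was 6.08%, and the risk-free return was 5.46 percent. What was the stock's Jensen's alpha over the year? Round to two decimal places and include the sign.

Realised HPR = (P1 + D1 − P0) / P0 = (256.10 + 11.47 − 225.04) / 225.04 = 42.53 / 225.04 = 18.8989%
CAPM required = R_f + β·MRP = 5.46% + 1.425 × 6.08% = 14.12400%
α = realised − required = 18.8989% − 14.12400% = +4.77%

+4.77%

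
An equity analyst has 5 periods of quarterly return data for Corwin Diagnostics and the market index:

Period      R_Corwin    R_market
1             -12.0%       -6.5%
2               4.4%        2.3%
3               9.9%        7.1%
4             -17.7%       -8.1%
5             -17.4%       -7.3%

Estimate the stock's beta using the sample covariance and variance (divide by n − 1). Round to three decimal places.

1.869

Mean R_i = (-12.0 + 4.4 + 9.9 − 17.7 − 17.4) / 5 = -6.5600%
Mean R_m = (-6.5 + 2.3 + 7.1 − 8.1 − 7.3) / 5 = -2.5000%
Σ(R_i − R̄_i)(R_m − R̄_m) = 346.8000  ⇒  Cov = 346.8000 / 4 = 86.7000
Σ(R_m − R̄_m)² = 185.6000  ⇒  Var(R_m) = 185.6000 / 4 = 46.4000
β = Cov / Var(R_m) = 86.7000 / 46.4000 = 1.8685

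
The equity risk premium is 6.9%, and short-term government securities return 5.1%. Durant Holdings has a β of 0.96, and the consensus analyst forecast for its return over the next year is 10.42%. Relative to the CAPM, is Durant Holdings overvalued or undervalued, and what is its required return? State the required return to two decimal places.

Required return = R_f + β·MRP = 5.1% + 0.96 × 6.9% = 11.72%
Forecast 10.42% < required 11.72% → the stock plots below the SML → overvalued.

Overvalued; required return 11.72%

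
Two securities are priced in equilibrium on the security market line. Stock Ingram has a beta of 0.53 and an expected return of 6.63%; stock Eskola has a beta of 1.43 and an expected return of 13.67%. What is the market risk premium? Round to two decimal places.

Both satisfy E(R) = R_f + β·MRP, so the slope of the SML is
MRP = (13.67% − 6.63%) / (1.43 − 0.53) = 7.04% / 0.90 = 7.8222%

7.82%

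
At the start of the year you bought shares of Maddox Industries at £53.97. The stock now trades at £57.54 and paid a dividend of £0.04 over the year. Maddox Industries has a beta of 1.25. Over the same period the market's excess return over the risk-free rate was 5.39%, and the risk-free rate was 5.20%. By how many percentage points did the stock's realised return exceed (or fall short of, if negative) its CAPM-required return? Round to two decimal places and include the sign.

Realised HPR = (P1 + D1 − P0) / P0 = (57.54 + 0.04 − 53.97) / 53.97 = 3.61 / 53.97 = 6.6889%
CAPM required = R_f + β·MRP = 5.20% + 1.25 × 5.39% = 11.9375%
α = realised − required = 6.6889% − 11.9375% = -5.25%

-5.25%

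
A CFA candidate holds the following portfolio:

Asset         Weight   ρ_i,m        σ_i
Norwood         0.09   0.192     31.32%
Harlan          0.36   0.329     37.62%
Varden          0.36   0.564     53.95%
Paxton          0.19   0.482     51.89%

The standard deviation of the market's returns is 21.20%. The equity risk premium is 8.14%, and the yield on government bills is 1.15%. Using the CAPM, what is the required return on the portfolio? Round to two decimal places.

9.10%

β_Norwood = 0.192 × 31.32% / 21.20% = 0.2837
β_Harlan = 0.329 × 37.62% / 21.20% = 0.5838
β_Varden = 0.564 × 53.95% / 21.20% = 1.4353
β_Paxton = 0.482 × 51.89% / 21.20% = 1.1798
β_P = Σ w_i β_i = 0.09×0.2837 + 0.36×0.5838 + 0.36×1.4353 + 0.19×1.1798 = 0.9766
E(R_P) = R_f + β_P × MRP = 1.15% + 0.9766 × 8.14% = 9.10%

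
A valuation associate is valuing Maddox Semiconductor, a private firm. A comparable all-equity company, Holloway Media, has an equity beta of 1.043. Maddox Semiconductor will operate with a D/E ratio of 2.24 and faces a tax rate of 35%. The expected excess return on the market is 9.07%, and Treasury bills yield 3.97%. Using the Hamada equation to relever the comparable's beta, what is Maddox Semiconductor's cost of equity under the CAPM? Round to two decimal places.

β_L = β_U × [1 + (1 − t)(D/E)] = 1.043 × [1 + (1 − 0.35) × 2.24]
    = 1.043 × [1 + 0.65 × 2.24] = 1.043 × 2.4560 = 2.5616
E(R) = R_f + β_L × MRP = 3.97% + 2.5616 × 9.07% = 27.20%

27.20%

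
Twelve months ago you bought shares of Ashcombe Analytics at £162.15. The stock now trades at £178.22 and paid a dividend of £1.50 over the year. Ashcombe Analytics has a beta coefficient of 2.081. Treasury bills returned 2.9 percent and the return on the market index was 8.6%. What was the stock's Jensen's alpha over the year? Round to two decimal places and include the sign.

-3.93%

Realised HPR = (P1 + D1 − P0) / P0 = (178.22 + 1.50 − 162.15) / 162.15 = 17.57 / 162.15 = 10.8356%
MRP = 8.6% − 2.9% = 5.70%
CAPM required = R_f + β·MRP = 2.9% + 2.081 × 5.7% = 14.7617%
α = realised − required = 10.8356% − 14.7617% = -3.93%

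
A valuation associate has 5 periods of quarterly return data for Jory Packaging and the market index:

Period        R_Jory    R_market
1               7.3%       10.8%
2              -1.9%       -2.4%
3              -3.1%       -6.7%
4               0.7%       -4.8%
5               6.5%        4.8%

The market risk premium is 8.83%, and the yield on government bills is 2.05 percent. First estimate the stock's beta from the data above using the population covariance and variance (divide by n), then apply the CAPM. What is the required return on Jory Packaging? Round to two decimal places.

7.39%

Mean R_i = (7.3 − 1.9 − 3.1 + 0.7 + 6.5) / 5 = 1.9000%
Mean R_m = (10.8 − 2.4 − 6.7 − 4.8 + 4.8) / 5 = 0.3400%
Σ(R_i − R̄_i)(R_m − R̄_m) = 128.7800  ⇒  Cov = 128.7800 / 5 = 25.7560
Σ(R_m − R̄_m)² = 212.7920  ⇒  Var(R_m) = 212.7920 / 5 = 42.5584
β = Cov / Var(R_m) = 25.7560 / 42.5584 = 0.6052
E(R) = R_f + β × MRP = 2.05% + 0.6052 × 8.83% = 7.39%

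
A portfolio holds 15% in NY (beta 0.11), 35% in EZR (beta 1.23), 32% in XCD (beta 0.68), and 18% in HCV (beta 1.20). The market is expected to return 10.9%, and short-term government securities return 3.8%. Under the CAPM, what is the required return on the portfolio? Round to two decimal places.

β_P = Σ w_i β_i = 0.15×0.11 + 0.35×1.23 + 0.32×0.68 + 0.18×1.20 = 0.8806
MRP = 10.9% − 3.8% = 7.10%
E(R_P) = R_f + β_P × MRP = 3.8% + 0.8806 × 7.1% = 10.05%

10.05%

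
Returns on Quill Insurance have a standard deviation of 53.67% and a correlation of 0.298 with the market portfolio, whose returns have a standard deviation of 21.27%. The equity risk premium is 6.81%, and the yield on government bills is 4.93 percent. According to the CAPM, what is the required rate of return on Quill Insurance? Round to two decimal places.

10.05%

β = ρ × σ_i / σ_m = 0.298 × 53.67% / 21.27% = 0.7519
E(R) = 4.93% + 0.7519 × 6.81% = 10.05%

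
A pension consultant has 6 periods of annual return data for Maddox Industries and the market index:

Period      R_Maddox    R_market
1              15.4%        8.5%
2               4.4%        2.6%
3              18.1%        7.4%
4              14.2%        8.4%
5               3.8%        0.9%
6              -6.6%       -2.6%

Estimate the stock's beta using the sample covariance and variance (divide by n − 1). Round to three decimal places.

Mean R_i = (15.4 + 4.4 + 18.1 + 14.2 + 3.8 − 6.6) / 6 = 8.2167%
Mean R_m = (8.5 + 2.6 + 7.4 + 8.4 + 0.9 − 2.6) / 6 = 4.2000%
Σ(R_i − R̄_i)(R_m − R̄_m) = 209.0800  ⇒  Cov = 209.0800 / 5 = 41.8160
Σ(R_m − R̄_m)² = 106.0600  ⇒  Var(R_m) = 106.0600 / 5 = 21.2120
β = Cov / Var(R_m) = 41.8160 / 21.2120 = 1.9713

1.971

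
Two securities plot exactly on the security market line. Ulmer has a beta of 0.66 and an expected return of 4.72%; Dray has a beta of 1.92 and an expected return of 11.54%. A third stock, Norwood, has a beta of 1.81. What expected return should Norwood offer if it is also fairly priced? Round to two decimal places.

10.94%

MRP (SML slope) = (11.54% − 4.72%) / (1.92 − 0.66) = 6.82% / 1.26 = 5.4127%
R_f (intercept) = 4.72% − 0.66 × 5.4127% = 1.1476%
E(R_Norwood) = R_f + β × MRP = 1.1476% + 1.81 × 5.4127% = 10.94%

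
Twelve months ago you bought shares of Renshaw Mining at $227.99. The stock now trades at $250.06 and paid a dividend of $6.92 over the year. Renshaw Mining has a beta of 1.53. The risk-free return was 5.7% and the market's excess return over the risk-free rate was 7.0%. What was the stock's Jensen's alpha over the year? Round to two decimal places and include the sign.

Realised HPR = (P1 + D1 − P0) / P0 = (250.06 + 6.92 − 227.99) / 227.99 = 28.99 / 227.99 = 12.7155%
CAPM required = R_f + β·MRP = 5.7% + 1.53 × 7.0% = 16.4100%
α = realised − required = 12.7155% − 16.4100% = -3.69%

-3.69%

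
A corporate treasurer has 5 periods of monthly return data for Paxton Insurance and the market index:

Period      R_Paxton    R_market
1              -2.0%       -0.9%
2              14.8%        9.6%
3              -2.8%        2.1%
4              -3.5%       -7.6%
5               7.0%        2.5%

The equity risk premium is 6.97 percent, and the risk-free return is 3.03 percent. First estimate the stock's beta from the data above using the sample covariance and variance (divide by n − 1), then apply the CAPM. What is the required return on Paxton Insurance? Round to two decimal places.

10.53%

Mean R_i = (-2.0 + 14.8 − 2.8 − 3.5 + 7.0) / 5 = 2.7000%
Mean R_m = (-0.9 + 9.6 + 2.1 − 7.6 + 2.5) / 5 = 1.1400%
Σ(R_i − R̄_i)(R_m − R̄_m) = 166.7100  ⇒  Cov = 166.7100 / 4 = 41.6775
Σ(R_m − R̄_m)² = 154.8920  ⇒  Var(R_m) = 154.8920 / 4 = 38.7230
β = Cov / Var(R_m) = 41.6775 / 38.7230 = 1.0763
E(R) = R_f + β × MRP = 3.03% + 1.0763 × 6.97% = 10.53%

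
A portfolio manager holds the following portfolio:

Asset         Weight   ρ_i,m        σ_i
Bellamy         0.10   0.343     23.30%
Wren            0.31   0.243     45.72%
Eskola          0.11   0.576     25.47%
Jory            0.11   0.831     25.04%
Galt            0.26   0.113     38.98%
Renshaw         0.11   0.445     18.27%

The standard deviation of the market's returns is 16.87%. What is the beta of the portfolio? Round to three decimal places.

0.604

β_Bellamy = 0.343 × 23.30% / 16.87% = 0.4737
β_Wren = 0.243 × 45.72% / 16.87% = 0.6586
β_Eskola = 0.576 × 25.47% / 16.87% = 0.8696
β_Jory = 0.831 × 25.04% / 16.87% = 1.2334
β_Galt = 0.113 × 38.98% / 16.87% = 0.2611
β_Renshaw = 0.445 × 18.27% / 16.87% = 0.4819
β_P = Σ w_i β_i = 0.10×0.4737 + 0.31×0.6586 + 0.11×0.8696 + 0.11×1.2334 + 0.26×0.2611 + 0.11×0.4819 = 0.6038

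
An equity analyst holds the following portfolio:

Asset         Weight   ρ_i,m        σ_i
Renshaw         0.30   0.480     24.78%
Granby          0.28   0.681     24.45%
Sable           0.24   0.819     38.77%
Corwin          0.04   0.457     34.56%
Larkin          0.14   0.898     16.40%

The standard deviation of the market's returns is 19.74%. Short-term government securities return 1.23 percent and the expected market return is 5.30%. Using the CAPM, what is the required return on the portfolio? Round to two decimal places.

β_Renshaw = 0.480 × 24.78% / 19.74% = 0.6026
β_Granby = 0.681 × 24.45% / 19.74% = 0.8435
β_Sable = 0.819 × 38.77% / 19.74% = 1.6085
β_Corwin = 0.457 × 34.56% / 19.74% = 0.8001
β_Larkin = 0.898 × 16.40% / 19.74% = 0.7461
β_P = Σ w_i β_i = 0.30×0.6026 + 0.28×0.8435 + 0.24×1.6085 + 0.04×0.8001 + 0.14×0.7461 = 0.9395
MRP = 5.30% − 1.23% = 4.07%
E(R_P) = R_f + β_P × MRP = 1.23% + 0.9395 × 4.07% = 5.05%

5.05%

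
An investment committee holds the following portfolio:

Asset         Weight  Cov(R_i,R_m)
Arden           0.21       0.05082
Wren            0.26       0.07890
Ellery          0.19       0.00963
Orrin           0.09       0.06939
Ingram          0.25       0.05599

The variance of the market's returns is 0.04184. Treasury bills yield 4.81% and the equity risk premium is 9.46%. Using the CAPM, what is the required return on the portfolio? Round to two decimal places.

β_Arden = 0.05082 / 0.04184 = 1.2146
β_Wren = 0.07890 / 0.04184 = 1.8858
β_Ellery = 0.00963 / 0.04184 = 0.2302
β_Orrin = 0.06939 / 0.04184 = 1.6585
β_Ingram = 0.05599 / 0.04184 = 1.3382
β_P = Σ w_i β_i = 0.21×1.2146 + 0.26×1.8858 + 0.19×0.2302 + 0.09×1.6585 + 0.25×1.3382 = 1.2729
E(R_P) = R_f + β_P × MRP = 4.81% + 1.2729 × 9.46% = 16.85%

16.85%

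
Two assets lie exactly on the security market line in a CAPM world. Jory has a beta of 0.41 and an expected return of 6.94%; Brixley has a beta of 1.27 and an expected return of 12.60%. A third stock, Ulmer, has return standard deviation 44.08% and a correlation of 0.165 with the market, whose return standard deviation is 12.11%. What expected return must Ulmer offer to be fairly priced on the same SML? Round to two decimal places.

8.19%

MRP = (12.60% − 6.94%) / (1.27 − 0.41) = 6.5814%
R_f = 6.94% − 0.41 × 6.5814% = 4.2416%
β_Ulmer = ρ·σ_i/σ_m = 0.165 × 44.08 / 12.11 = 0.6006
E(R_Ulmer) = R_f + β × MRP = 4.2416% + 0.6006 × 6.5814% = 8.19%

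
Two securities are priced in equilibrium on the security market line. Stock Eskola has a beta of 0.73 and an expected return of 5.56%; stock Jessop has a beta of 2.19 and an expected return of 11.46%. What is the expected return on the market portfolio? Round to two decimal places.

6.65%

Both satisfy E(R) = R_f + β·MRP, so the slope of the SML is
MRP = (11.46% − 5.56%) / (2.19 − 0.73) = 5.90% / 1.46 = 4.0411%
R_f = E(R_Eskola) − β_Eskola·MRP = 5.56% − 0.73 × 4.0411% = 2.6100%
E(R_m) = R_f + MRP = 2.6100% + 4.0411% = 6.65%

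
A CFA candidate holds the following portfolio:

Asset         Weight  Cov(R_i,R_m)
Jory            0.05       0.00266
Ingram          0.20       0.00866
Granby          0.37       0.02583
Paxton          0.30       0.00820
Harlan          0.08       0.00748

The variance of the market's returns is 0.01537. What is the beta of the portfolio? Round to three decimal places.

β_Jory = 0.00266 / 0.01537 = 0.1731
β_Ingram = 0.00866 / 0.01537 = 0.5634
β_Granby = 0.02583 / 0.01537 = 1.6805
β_Paxton = 0.00820 / 0.01537 = 0.5335
β_Harlan = 0.00748 / 0.01537 = 0.4867
β_P = Σ w_i β_i = 0.05×0.1731 + 0.20×0.5634 + 0.37×1.6805 + 0.30×0.5335 + 0.08×0.4867 = 0.9421

0.942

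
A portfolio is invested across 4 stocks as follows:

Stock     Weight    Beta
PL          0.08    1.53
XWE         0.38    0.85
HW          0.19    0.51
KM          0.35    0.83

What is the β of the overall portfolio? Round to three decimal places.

0.833

β_P = Σ w_i β_i = 0.08×1.53 + 0.38×0.85 + 0.19×0.51 + 0.35×0.83 = 0.8328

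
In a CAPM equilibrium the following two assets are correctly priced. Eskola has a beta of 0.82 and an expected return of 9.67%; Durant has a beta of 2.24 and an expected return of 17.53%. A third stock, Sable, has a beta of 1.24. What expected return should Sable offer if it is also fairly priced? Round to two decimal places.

11.99%

MRP (SML slope) = (17.53% − 9.67%) / (2.24 − 0.82) = 7.86% / 1.42 = 5.5352%
R_f (intercept) = 9.67% − 0.82 × 5.5352% = 5.1311%
E(R_Sable) = R_f + β × MRP = 5.1311% + 1.24 × 5.5352% = 11.99%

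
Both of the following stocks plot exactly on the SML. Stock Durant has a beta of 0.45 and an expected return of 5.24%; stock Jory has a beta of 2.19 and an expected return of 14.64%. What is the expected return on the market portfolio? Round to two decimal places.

8.21%

Both satisfy E(R) = R_f + β·MRP, so the slope of the SML is
MRP = (14.64% − 5.24%) / (2.19 − 0.45) = 9.40% / 1.74 = 5.4023%
R_f = E(R_Durant) − β_Durant·MRP = 5.24% − 0.45 × 5.4023% = 2.8090%
E(R_m) = R_f + MRP = 2.8090% + 5.4023% = 8.21%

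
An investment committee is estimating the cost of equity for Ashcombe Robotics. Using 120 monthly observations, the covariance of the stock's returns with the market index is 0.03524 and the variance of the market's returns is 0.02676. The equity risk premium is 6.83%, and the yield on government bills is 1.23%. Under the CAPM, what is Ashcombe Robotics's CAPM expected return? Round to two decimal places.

β = Cov(R_i, R_m) / Var(R_m) = 0.03524 / 0.02676 = 1.3169
E(R) = R_f + β × MRP = 1.23% + 1.3169 × 6.83% = 10.22%

10.22%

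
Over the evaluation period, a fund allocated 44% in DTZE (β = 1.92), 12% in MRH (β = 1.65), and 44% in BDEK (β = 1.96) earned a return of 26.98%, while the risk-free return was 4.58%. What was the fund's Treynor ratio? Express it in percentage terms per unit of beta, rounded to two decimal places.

β_P = 0.44×1.92 + 0.12×1.65 + 0.44×1.96 = 1.9052
Treynor = (R_P − R_f) / β_P = (26.98% − 4.58%) / 1.9052 = 22.40% / 1.9052 = 11.76%

11.76%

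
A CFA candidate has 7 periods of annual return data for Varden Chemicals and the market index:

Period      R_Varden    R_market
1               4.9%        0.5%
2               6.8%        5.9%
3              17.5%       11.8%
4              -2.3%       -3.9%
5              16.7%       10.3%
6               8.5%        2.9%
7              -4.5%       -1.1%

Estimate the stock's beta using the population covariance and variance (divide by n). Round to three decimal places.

Mean R_i = (4.9 + 6.8 + 17.5 − 2.3 + 16.7 + 8.5 − 4.5) / 7 = 6.8000%
Mean R_m = (0.5 + 5.9 + 11.8 − 3.9 + 10.3 + 2.9 − 1.1) / 7 = 3.7714%
Σ(R_i − R̄_i)(R_m − R̄_m) = 280.1300  ⇒  Cov = 280.1300 / 7 = 40.0186
Σ(R_m − R̄_m)² = 205.6543  ⇒  Var(R_m) = 205.6543 / 7 = 29.3792
β = Cov / Var(R_m) = 40.0186 / 29.3792 = 1.3621

1.362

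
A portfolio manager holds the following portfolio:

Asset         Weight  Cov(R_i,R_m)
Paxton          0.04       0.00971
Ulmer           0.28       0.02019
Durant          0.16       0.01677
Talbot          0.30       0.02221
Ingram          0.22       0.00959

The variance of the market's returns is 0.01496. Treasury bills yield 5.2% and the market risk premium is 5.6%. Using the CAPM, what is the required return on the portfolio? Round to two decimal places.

β_Paxton = 0.00971 / 0.01496 = 0.6491
β_Ulmer = 0.02019 / 0.01496 = 1.3496
β_Durant = 0.01677 / 0.01496 = 1.1210
β_Talbot = 0.02221 / 0.01496 = 1.4846
β_Ingram = 0.00959 / 0.01496 = 0.6410
β_P = Σ w_i β_i = 0.04×0.6491 + 0.28×1.3496 + 0.16×1.1210 + 0.30×1.4846 + 0.22×0.6410 = 1.1696
E(R_P) = R_f + β_P × MRP = 5.2% + 1.1696 × 5.6% = 11.75%

11.75%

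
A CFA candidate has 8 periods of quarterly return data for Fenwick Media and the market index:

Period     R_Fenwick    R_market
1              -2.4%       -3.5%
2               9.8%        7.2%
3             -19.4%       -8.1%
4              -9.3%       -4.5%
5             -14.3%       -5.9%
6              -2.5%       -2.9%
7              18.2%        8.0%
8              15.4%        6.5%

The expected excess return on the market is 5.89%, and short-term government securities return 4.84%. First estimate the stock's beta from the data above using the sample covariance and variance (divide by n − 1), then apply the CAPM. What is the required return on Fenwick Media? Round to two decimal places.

Mean R_i = (-2.4 + 9.8 − 19.4 − 9.3 − 14.3 − 2.5 + 18.2 + 15.4) / 8 = -0.5625%
Mean R_m = (-3.5 + 7.2 − 8.1 − 4.5 − 5.9 − 2.9 + 8.0 + 6.5) / 8 = -0.4000%
Σ(R_i − R̄_i)(R_m − R̄_m) = 613.4700  ⇒  Cov = 613.4700 / 7 = 87.6386
Σ(R_m − R̄_m)² = 298.1400  ⇒  Var(R_m) = 298.1400 / 7 = 42.5914
β = Cov / Var(R_m) = 87.6386 / 42.5914 = 2.0577
E(R) = R_f + β × MRP = 4.84% + 2.0577 × 5.89% = 16.96%

16.96%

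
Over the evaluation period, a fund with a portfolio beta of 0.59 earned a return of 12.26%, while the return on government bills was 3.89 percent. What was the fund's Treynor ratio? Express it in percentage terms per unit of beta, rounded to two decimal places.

14.19%

Treynor = (R_P − R_f) / β_P = (12.26% − 3.89%) / 0.5900 = 8.37% / 0.5900 = 14.19%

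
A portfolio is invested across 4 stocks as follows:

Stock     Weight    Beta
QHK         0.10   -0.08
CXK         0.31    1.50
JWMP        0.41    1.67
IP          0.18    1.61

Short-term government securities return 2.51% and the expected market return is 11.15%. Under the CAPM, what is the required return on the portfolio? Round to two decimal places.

14.88%

β_P = Σ w_i β_i = 0.10×-0.08 + 0.31×1.50 + 0.41×1.67 + 0.18×1.61 = 1.4315
MRP = 11.15% − 2.51% = 8.64%
E(R_P) = R_f + β_P × MRP = 2.51% + 1.4315 × 8.64% = 14.88%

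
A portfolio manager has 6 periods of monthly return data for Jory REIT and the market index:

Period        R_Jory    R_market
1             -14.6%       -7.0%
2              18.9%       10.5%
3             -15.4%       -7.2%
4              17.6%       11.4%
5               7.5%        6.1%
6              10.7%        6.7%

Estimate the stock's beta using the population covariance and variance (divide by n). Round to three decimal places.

1.827

Mean R_i = (-14.6 + 18.9 − 15.4 + 17.6 + 7.5 + 10.7) / 6 = 4.1167%
Mean R_m = (-7.0 + 10.5 − 7.2 + 11.4 + 6.1 + 6.7) / 6 = 3.4167%
Σ(R_i − R̄_i)(R_m − R̄_m) = 645.2183  ⇒  Cov = 645.2183 / 6 = 107.5364
Σ(R_m − R̄_m)² = 353.1083  ⇒  Var(R_m) = 353.1083 / 6 = 58.8514
β = Cov / Var(R_m) = 107.5364 / 58.8514 = 1.8273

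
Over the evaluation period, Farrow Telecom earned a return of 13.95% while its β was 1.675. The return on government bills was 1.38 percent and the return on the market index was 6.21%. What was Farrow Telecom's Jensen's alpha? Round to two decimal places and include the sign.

+4.48%

Market excess return = 6.21% − 1.38% = 4.83%
CAPM benchmark = R_f + β(R_m − R_f) = 1.38% + 1.675 × 4.83% = 9.47025%
α = actual − benchmark = 13.95% − 9.47025% = +4.48%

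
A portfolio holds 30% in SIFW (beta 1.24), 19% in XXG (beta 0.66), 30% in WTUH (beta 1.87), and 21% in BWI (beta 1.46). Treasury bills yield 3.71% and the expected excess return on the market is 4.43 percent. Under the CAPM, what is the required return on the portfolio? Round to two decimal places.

β_P = Σ w_i β_i = 0.30×1.24 + 0.19×0.66 + 0.30×1.87 + 0.21×1.46 = 1.3650
E(R_P) = R_f + β_P × MRP = 3.71% + 1.3650 × 4.43% = 9.76%

9.76%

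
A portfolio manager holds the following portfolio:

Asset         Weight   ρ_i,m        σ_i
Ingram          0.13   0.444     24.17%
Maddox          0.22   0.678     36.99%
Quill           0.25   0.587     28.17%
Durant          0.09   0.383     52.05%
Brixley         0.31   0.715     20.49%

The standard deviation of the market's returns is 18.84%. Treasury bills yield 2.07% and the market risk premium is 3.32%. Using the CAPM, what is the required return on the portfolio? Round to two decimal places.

β_Ingram = 0.444 × 24.17% / 18.84% = 0.5696
β_Maddox = 0.678 × 36.99% / 18.84% = 1.3312
β_Quill = 0.587 × 28.17% / 18.84% = 0.8777
β_Durant = 0.383 × 52.05% / 18.84% = 1.0581
β_Brixley = 0.715 × 20.49% / 18.84% = 0.7776
β_P = Σ w_i β_i = 0.13×0.5696 + 0.22×1.3312 + 0.25×0.8777 + 0.09×1.0581 + 0.31×0.7776 = 0.9226
E(R_P) = R_f + β_P × MRP = 2.07% + 0.9226 × 3.32% = 5.13%

5.13%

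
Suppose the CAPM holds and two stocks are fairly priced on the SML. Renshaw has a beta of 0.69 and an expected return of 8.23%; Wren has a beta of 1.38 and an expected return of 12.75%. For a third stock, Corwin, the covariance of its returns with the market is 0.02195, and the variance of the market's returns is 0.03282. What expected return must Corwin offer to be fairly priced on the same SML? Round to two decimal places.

8.09%

MRP = (12.75% − 8.23%) / (1.38 − 0.69) = 6.5507%
R_f = 8.23% − 0.69 × 6.5507% = 3.7100%
β_Corwin = Cov / Var(R_m) = 0.02195 / 0.03282 = 0.6688
E(R_Corwin) = R_f + β × MRP = 3.7100% + 0.6688 × 6.5507% = 8.09%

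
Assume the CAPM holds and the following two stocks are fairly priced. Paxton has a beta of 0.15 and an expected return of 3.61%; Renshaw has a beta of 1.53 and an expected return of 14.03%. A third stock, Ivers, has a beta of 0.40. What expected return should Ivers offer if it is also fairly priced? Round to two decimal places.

5.50%

MRP (SML slope) = (14.03% − 3.61%) / (1.53 − 0.15) = 10.42% / 1.38 = 7.5507%
R_f (intercept) = 3.61% − 0.15 × 7.5507% = 2.4774%
E(R_Ivers) = R_f + β × MRP = 2.4774% + 0.40 × 7.5507% = 5.50%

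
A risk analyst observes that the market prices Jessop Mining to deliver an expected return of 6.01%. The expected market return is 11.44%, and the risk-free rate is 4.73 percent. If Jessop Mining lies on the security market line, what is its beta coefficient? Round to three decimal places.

0.191

MRP = 11.44% − 4.73% = 6.71%
β = (E(R) − R_f) / MRP = (6.01% − 4.73%) / 6.71% = 1.28% / 6.71% = 0.191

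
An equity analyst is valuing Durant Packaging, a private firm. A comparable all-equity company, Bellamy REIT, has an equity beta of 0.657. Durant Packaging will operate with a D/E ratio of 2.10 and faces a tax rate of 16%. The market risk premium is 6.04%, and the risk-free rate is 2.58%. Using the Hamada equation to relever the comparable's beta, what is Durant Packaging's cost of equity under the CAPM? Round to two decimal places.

13.55%

β_L = β_U × [1 + (1 − t)(D/E)] = 0.657 × [1 + (1 − 0.16) × 2.10]
    = 0.657 × [1 + 0.84 × 2.10] = 0.657 × 2.7640 = 1.8159
E(R) = R_f + β_L × MRP = 2.58% + 1.8159 × 6.04% = 13.55%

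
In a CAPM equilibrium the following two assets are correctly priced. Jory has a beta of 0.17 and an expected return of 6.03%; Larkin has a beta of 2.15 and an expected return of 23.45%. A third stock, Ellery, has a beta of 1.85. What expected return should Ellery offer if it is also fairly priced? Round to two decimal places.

MRP (SML slope) = (23.45% − 6.03%) / (2.15 − 0.17) = 17.42% / 1.98 = 8.7980%
R_f (intercept) = 6.03% − 0.17 × 8.7980% = 4.5343%
E(R_Ellery) = R_f + β × MRP = 4.5343% + 1.85 × 8.7980% = 20.81%

20.81%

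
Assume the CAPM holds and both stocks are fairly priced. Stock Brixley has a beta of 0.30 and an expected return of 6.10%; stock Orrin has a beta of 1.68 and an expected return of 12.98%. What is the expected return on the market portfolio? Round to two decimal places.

9.59%

Both satisfy E(R) = R_f + β·MRP, so the slope of the SML is
MRP = (12.98% − 6.10%) / (1.68 − 0.30) = 6.88% / 1.38 = 4.9855%
R_f = E(R_Brixley) − β_Brixley·MRP = 6.10% − 0.30 × 4.9855% = 4.6044%
E(R_m) = R_f + MRP = 4.6044% + 4.9855% = 9.59%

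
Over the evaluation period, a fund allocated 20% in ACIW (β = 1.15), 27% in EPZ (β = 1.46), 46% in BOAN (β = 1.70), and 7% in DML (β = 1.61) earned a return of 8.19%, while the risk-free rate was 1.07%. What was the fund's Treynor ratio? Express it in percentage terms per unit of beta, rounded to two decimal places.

β_P = 0.20×1.15 + 0.27×1.46 + 0.46×1.70 + 0.07×1.61 = 1.5189
Treynor = (R_P − R_f) / β_P = (8.19% − 1.07%) / 1.5189 = 7.12% / 1.5189 = 4.69%

4.69%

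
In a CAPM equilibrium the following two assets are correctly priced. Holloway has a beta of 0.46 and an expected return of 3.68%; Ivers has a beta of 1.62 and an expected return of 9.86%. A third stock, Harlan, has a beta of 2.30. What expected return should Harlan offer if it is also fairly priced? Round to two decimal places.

MRP (SML slope) = (9.86% − 3.68%) / (1.62 − 0.46) = 6.18% / 1.16 = 5.3276%
R_f (intercept) = 3.68% − 0.46 × 5.3276% = 1.2293%
E(R_Harlan) = R_f + β × MRP = 1.2293% + 2.30 × 5.3276% = 13.48%

13.48%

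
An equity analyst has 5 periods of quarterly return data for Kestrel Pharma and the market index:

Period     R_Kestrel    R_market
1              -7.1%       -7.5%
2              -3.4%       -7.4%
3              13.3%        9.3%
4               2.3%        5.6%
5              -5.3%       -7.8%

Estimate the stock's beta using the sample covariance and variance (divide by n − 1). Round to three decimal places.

Mean R_i = (-7.1 − 3.4 + 13.3 + 2.3 − 5.3) / 5 = -0.0400%
Mean R_m = (-7.5 − 7.4 + 9.3 + 5.6 − 7.8) / 5 = -1.5600%
Σ(R_i − R̄_i)(R_m − R̄_m) = 256.0080  ⇒  Cov = 256.0080 / 4 = 64.0020
Σ(R_m − R̄_m)² = 277.5320  ⇒  Var(R_m) = 277.5320 / 4 = 69.3830
β = Cov / Var(R_m) = 64.0020 / 69.3830 = 0.9224

0.922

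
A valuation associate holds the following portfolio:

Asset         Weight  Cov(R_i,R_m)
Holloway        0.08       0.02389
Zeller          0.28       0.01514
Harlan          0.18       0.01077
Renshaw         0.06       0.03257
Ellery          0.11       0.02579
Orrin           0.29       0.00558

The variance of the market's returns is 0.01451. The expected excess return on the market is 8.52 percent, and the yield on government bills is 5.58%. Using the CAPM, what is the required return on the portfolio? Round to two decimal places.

14.09%

β_Holloway = 0.02389 / 0.01451 = 1.6465
β_Zeller = 0.01514 / 0.01451 = 1.0434
β_Harlan = 0.01077 / 0.01451 = 0.7422
β_Renshaw = 0.03257 / 0.01451 = 2.2447
β_Ellery = 0.02579 / 0.01451 = 1.7774
β_Orrin = 0.00558 / 0.01451 = 0.3846
β_P = Σ w_i β_i = 0.08×1.6465 + 0.28×1.0434 + 0.18×0.7422 + 0.06×2.2447 + 0.11×1.7774 + 0.29×0.3846 = 0.9992
E(R_P) = R_f + β_P × MRP = 5.58% + 0.9992 × 8.52% = 14.09%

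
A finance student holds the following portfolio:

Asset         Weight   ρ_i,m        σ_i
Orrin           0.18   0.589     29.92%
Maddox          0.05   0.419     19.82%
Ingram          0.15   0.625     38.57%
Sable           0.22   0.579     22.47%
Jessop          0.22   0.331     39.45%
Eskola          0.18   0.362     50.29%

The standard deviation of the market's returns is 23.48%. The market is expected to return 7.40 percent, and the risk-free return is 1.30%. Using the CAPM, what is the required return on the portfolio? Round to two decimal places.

β_Orrin = 0.589 × 29.92% / 23.48% = 0.7505
β_Maddox = 0.419 × 19.82% / 23.48% = 0.3537
β_Ingram = 0.625 × 38.57% / 23.48% = 1.0267
β_Sable = 0.579 × 22.47% / 23.48% = 0.5541
β_Jessop = 0.331 × 39.45% / 23.48% = 0.5561
β_Eskola = 0.362 × 50.29% / 23.48% = 0.7753
β_P = Σ w_i β_i = 0.18×0.7505 + 0.05×0.3537 + 0.15×1.0267 + 0.22×0.5541 + 0.22×0.5561 + 0.18×0.7753 = 0.6906
MRP = 7.40% − 1.30% = 6.10%
E(R_P) = R_f + β_P × MRP = 1.30% + 0.6906 × 6.10% = 5.51%

5.51%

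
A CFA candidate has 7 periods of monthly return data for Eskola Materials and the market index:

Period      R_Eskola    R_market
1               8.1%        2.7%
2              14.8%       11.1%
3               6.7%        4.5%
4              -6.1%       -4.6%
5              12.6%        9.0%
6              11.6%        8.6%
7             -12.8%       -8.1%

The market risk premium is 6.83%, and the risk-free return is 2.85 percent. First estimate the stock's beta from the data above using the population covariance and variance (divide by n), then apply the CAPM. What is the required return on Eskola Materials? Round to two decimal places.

Mean R_i = (8.1 + 14.8 + 6.7 − 6.1 + 12.6 + 11.6 − 12.8) / 7 = 4.9857%
Mean R_m = (2.7 + 11.1 + 4.5 − 4.6 + 9.0 + 8.6 − 8.1) / 7 = 3.3143%
Σ(R_i − R̄_i)(R_m − R̄_m) = 445.5314  ⇒  Cov = 445.5314 / 7 = 63.6473
Σ(R_m − R̄_m)² = 315.5886  ⇒  Var(R_m) = 315.5886 / 7 = 45.0841
β = Cov / Var(R_m) = 63.6473 / 45.0841 = 1.4117
E(R) = R_f + β × MRP = 2.85% + 1.4117 × 6.83% = 12.49%

12.49%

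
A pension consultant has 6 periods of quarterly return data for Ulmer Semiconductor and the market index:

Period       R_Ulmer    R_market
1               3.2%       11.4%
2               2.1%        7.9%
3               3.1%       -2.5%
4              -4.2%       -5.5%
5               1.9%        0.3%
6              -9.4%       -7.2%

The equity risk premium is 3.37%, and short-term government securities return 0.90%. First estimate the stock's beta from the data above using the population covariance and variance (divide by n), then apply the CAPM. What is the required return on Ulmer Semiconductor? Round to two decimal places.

Mean R_i = (3.2 + 2.1 + 3.1 − 4.2 + 1.9 − 9.4) / 6 = -0.5500%
Mean R_m = (11.4 + 7.9 − 2.5 − 5.5 + 0.3 − 7.2) / 6 = 0.7333%
Σ(R_i − R̄_i)(R_m − R̄_m) = 139.0900  ⇒  Cov = 139.0900 / 6 = 23.1817
Σ(R_m − R̄_m)² = 277.5733  ⇒  Var(R_m) = 277.5733 / 6 = 46.2622
β = Cov / Var(R_m) = 23.1817 / 46.2622 = 0.5011
E(R) = R_f + β × MRP = 0.90% + 0.5011 × 3.37% = 2.59%

2.59%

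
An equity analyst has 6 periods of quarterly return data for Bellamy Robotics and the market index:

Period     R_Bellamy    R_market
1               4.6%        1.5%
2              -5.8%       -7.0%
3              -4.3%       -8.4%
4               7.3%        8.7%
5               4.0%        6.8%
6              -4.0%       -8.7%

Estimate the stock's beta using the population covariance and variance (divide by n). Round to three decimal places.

Mean R_i = (4.6 − 5.8 − 4.3 + 7.3 + 4.0 − 4.0) / 6 = 0.3000%
Mean R_m = (1.5 − 7.0 − 8.4 + 8.7 + 6.8 − 8.7) / 6 = -1.1833%
Σ(R_i − R̄_i)(R_m − R̄_m) = 211.2600  ⇒  Cov = 211.2600 / 6 = 35.2100
Σ(R_m − R̄_m)² = 311.0283  ⇒  Var(R_m) = 311.0283 / 6 = 51.8381
β = Cov / Var(R_m) = 35.2100 / 51.8381 = 0.6792

0.679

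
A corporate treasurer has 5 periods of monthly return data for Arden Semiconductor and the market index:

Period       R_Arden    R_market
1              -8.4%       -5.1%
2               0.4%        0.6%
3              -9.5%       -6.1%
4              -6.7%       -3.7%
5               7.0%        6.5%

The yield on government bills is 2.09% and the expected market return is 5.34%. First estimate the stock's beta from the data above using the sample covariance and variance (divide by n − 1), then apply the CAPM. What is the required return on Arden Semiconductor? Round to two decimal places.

6.46%

Mean R_i = (-8.4 + 0.4 − 9.5 − 6.7 + 7.0) / 5 = -3.4400%
Mean R_m = (-5.1 + 0.6 − 6.1 − 3.7 + 6.5) / 5 = -1.5600%
Σ(R_i − R̄_i)(R_m − R̄_m) = 144.4880  ⇒  Cov = 144.4880 / 4 = 36.1220
Σ(R_m − R̄_m)² = 107.3520  ⇒  Var(R_m) = 107.3520 / 4 = 26.8380
β = Cov / Var(R_m) = 36.1220 / 26.8380 = 1.3459
MRP = 5.34% − 2.09% = 3.25%
E(R) = R_f + β × MRP = 2.09% + 1.3459 × 3.25% = 6.46%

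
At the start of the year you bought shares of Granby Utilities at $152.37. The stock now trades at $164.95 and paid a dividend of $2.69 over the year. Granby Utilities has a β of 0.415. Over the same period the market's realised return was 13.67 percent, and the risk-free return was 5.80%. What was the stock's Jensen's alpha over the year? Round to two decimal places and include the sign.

+0.96%

Realised HPR = (P1 + D1 − P0) / P0 = (164.95 + 2.69 − 152.37) / 152.37 = 15.27 / 152.37 = 10.0217%
MRP = 13.67% − 5.80% = 7.87%
CAPM required = R_f + β·MRP = 5.80% + 0.415 × 7.87% = 9.06605%
α = realised − required = 10.0217% − 9.06605% = +0.96%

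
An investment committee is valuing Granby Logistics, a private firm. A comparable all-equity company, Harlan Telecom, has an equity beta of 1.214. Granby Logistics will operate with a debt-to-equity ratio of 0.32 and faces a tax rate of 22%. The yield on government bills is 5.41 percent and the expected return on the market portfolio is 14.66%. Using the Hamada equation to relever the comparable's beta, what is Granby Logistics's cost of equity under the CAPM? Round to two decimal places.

19.44%

β_L = β_U × [1 + (1 − t)(D/E)] = 1.214 × [1 + (1 − 0.22) × 0.32]
    = 1.214 × [1 + 0.78 × 0.32] = 1.214 × 1.2496 = 1.5170
MRP = 14.66% − 5.41% = 9.25%
E(R) = R_f + β_L × MRP = 5.41% + 1.5170 × 9.25% = 19.44%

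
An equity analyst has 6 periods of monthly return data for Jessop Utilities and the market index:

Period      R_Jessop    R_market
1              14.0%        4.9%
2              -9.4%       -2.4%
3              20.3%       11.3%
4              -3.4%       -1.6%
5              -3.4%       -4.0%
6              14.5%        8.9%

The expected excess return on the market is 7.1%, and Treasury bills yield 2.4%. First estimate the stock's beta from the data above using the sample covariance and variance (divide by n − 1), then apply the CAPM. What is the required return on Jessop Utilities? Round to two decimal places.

Mean R_i = (14.0 − 9.4 + 20.3 − 3.4 − 3.4 + 14.5) / 6 = 5.4333%
Mean R_m = (4.9 − 2.4 + 11.3 − 1.6 − 4.0 + 8.9) / 6 = 2.8500%
Σ(R_i − R̄_i)(R_m − R̄_m) = 375.7300  ⇒  Cov = 375.7300 / 5 = 75.1460
Σ(R_m − R̄_m)² = 206.4950  ⇒  Var(R_m) = 206.4950 / 5 = 41.2990
β = Cov / Var(R_m) = 75.1460 / 41.2990 = 1.8196
E(R) = R_f + β × MRP = 2.4% + 1.8196 × 7.1% = 15.32%

15.32%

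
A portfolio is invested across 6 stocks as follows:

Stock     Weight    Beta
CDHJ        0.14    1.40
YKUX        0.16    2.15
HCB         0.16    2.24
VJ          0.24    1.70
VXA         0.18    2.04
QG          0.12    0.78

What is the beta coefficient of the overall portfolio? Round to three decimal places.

β_P = Σ w_i β_i = 0.14×1.40 + 0.16×2.15 + 0.16×2.24 + 0.24×1.70 + 0.18×2.04 + 0.12×0.78 = 1.7672

1.767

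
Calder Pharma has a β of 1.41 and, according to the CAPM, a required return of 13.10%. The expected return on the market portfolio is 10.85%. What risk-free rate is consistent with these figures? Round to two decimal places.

5.36%

E(R) = R_f + β(E(R_m) − R_f) = R_f(1 − β) + β·E(R_m)
13.10% = R_f × (1 − 1.41) + 1.41 × 10.85%
13.10% = R_f × -0.41 + 15.2985%
R_f = (13.10% − 15.2985%) / -0.41 = 5.36%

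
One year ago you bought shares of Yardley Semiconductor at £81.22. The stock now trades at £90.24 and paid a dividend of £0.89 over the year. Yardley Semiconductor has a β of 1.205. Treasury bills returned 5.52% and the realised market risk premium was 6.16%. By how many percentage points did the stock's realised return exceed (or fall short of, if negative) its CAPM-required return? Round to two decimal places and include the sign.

Realised HPR = (P1 + D1 − P0) / P0 = (90.24 + 0.89 − 81.22) / 81.22 = 9.91 / 81.22 = 12.2014%
CAPM required = R_f + β·MRP = 5.52% + 1.205 × 6.16% = 12.94280%
α = realised − required = 12.2014% − 12.94280% = -0.74%

-0.74%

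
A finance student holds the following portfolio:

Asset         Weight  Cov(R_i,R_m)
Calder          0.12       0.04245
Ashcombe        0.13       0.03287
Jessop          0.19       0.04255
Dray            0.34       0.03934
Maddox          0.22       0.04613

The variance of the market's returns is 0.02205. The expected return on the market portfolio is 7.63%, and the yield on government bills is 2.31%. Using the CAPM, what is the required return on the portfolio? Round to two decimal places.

12.20%

β_Calder = 0.04245 / 0.02205 = 1.9252
β_Ashcombe = 0.03287 / 0.02205 = 1.4907
β_Jessop = 0.04255 / 0.02205 = 1.9297
β_Dray = 0.03934 / 0.02205 = 1.7841
β_Maddox = 0.04613 / 0.02205 = 2.0921
β_P = Σ w_i β_i = 0.12×1.9252 + 0.13×1.4907 + 0.19×1.9297 + 0.34×1.7841 + 0.22×2.0921 = 1.8583
MRP = 7.63% − 2.31% = 5.32%
E(R_P) = R_f + β_P × MRP = 2.31% + 1.8583 × 5.32% = 12.20%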